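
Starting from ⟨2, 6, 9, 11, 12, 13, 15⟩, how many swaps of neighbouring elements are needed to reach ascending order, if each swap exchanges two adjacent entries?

0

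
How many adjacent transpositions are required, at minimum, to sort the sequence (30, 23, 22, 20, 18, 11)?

The minimum number of adjacent swaps to sort an array equals its inversion count, since every such swap removes exactly one inversion.
Count inversions — for each element, later elements that are smaller:
30: 23, 22, 20, 18, 11 → 5
23: 22, 20, 18, 11 → 4
22: 20, 18, 11 → 3
20: 18, 11 → 2
18: 11 → 1
11: none → 0
Total inversions: 5 + 4 + 3 + 2 + 1 + 0 = 15

15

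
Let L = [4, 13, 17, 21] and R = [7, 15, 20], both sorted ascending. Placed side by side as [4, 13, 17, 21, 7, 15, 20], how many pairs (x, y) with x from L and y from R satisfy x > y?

Count, for every r in R, how many entries of L exceed r:
r = 7: 13, 17, 21 → 3
r = 15: 17, 21 → 2
r = 20: 21 → 1
Cross-inversions: 3 + 2 + 1 = 6

6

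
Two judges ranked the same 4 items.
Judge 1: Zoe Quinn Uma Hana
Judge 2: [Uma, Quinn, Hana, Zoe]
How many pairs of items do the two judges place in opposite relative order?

Assign each item its position (1..4) in the first ordering, then rewrite the second ordering as that position sequence:
positions: Zoe→1, Quinn→2, Uma→3, Hana→4
second ordering as positions: [3, 2, 4, 1]
Discordant pairs = inversions in this position sequence.
3: 2, 1 → 2
2: 1 → 1
4: 1 → 1
1: 0
Total: 2 + 1 + 1 + 0 = 4

4 discordant pairs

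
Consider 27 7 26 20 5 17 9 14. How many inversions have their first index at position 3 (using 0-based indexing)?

4

The element at index 3 is 20.
Elements after it: 5, 17, 9, 14
Those smaller than 20: 5, 17, 9, 14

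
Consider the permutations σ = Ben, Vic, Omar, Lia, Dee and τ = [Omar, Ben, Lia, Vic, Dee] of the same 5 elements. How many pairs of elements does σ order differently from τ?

Assign each item its position (1..5) in the first ordering, then rewrite the second ordering as that position sequence:
positions: Ben→1, Vic→2, Omar→3, Lia→4, Dee→5
second ordering as positions: [3, 1, 4, 2, 5]
Discordant pairs = inversions in this position sequence.
3: 1, 2 → 2
1: 0
4: 2 → 1
2: 0
5: 0
Total: 2 + 0 + 1 + 0 + 0 = 3

3 discordant pairs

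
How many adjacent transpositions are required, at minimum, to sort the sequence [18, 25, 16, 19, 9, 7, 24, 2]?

There are 20 swaps.

The minimum number of adjacent swaps to sort an array equals its inversion count, since every such swap removes exactly one inversion.
Count inversions — for each element, later elements that are smaller:
18: 16, 9, 7, 2 → 4
25: 16, 19, 9, 7, 24, 2 → 6
16: 9, 7, 2 → 3
19: 9, 7, 2 → 3
9: 7, 2 → 2
7: 2 → 1
24: 2 → 1
2: none → 0
Total inversions: 4 + 6 + 3 + 3 + 2 + 1 + 1 + 0 = 20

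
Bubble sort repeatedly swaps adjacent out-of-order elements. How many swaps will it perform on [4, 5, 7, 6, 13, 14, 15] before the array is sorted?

1

The minimum number of adjacent swaps to sort an array equals its inversion count, since every such swap removes exactly one inversion.
Count inversions — for each element, later elements that are smaller:
4: none → 0
5: none → 0
7: 6 → 1
6: none → 0
13: none → 0
14: none → 0
15: none → 0
Total inversions: 0 + 0 + 1 + 0 + 0 + 0 + 0 = 1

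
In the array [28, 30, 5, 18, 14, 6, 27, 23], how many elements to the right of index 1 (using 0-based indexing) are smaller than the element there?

6 such elements

The element at index 1 is 30.
Elements after it: 5, 18, 14, 6, 27, 23
Those smaller than 30: 5, 18, 14, 6, 27, 23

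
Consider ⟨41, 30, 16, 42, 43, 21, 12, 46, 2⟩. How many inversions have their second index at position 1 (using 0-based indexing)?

1

The element at index 1 is 30.
Elements before it: 41
Those larger than 30: 41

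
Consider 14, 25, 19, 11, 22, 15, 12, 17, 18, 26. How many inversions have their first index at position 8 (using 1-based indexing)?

0

The element at index 8 is 17.
Elements after it: 18, 26
None of them are smaller than 17.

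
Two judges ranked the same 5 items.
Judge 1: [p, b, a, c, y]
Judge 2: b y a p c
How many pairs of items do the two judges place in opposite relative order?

Assign each item its position (1..5) in the first ordering, then rewrite the second ordering as that position sequence:
positions: p→1, b→2, a→3, c→4, y→5
second ordering as positions: [2, 5, 3, 1, 4]
Discordant pairs = inversions in this position sequence.
2: 1 → 1
5: 3, 1, 4 → 3
3: 1 → 1
1: 0
4: 0
Total: 1 + 3 + 1 + 0 + 0 = 5

5 discordant pairs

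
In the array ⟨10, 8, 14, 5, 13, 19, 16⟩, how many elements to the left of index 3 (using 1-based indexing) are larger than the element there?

0 such elements

The element at index 3 is 14.
Elements before it: 10, 8
None of them are larger than 14.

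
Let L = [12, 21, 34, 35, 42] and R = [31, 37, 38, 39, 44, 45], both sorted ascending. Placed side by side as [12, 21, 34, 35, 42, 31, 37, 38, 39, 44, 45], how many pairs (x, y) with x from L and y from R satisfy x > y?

6 split inversions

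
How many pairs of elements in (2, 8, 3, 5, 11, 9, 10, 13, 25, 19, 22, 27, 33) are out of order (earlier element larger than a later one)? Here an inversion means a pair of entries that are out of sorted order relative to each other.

For each element, count later entries that are smaller:
2 → none → 0
8 → 3, 5 → 2
3 → none → 0
5 → none → 0
11 → 9, 10 → 2
9 → none → 0
10 → none → 0
13 → none → 0
25 → 19, 22 → 2
19 → none → 0
22 → none → 0
27 → none → 0
33 → none → 0
Sum: 0 + 2 + 0 + 0 + 2 + 0 + 0 + 0 + 2 + 0 + 0 + 0 + 0 = 6

6 inversions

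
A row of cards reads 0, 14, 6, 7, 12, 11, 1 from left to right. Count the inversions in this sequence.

There are 10 inversions.

Listing every pair i<j with a[i]>a[j] (using 0-based positions):
(1,2): 14 > 6
(1,3): 14 > 7
(1,4): 14 > 12
(1,5): 14 > 11
(1,6): 14 > 1
(2,6): 6 > 1
(3,6): 7 > 1
(4,5): 12 > 11
(4,6): 12 > 1
(5,6): 11 > 1
That's 10 pairs.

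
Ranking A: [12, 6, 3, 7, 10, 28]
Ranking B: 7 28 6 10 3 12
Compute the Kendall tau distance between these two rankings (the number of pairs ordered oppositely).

11

Assign each item its position (1..6) in the first ordering, then rewrite the second ordering as that position sequence:
positions: 12→1, 6→2, 3→3, 7→4, 10→5, 28→6
second ordering as positions: [4, 6, 2, 5, 3, 1]
Discordant pairs = inversions in this position sequence.
4: 2, 3, 1 → 3
6: 2, 5, 3, 1 → 4
2: 1 → 1
5: 3, 1 → 2
3: 1 → 1
1: 0
Total: 3 + 4 + 1 + 2 + 1 + 0 = 11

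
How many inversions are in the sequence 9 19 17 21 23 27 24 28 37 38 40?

There are 2 inversions.

Element-by-element contributions:
9 → none → 0
19 → 17 → 1
17 → none → 0
21 → none → 0
23 → none → 0
27 → 24 → 1
24 → none → 0
28 → none → 0
37 → none → 0
38 → none → 0
40 → none → 0
Sum: 0 + 1 + 0 + 0 + 0 + 1 + 0 + 0 + 0 + 0 + 0 = 2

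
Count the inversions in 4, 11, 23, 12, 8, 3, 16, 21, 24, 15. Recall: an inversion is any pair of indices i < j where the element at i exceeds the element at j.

15

Count, for each position, how many later elements it exceeds:
4 → 3 → 1
11 → 8, 3 → 2
23 → 12, 8, 3, 16, 21, 15 → 6
12 → 8, 3 → 2
8 → 3 → 1
3 → none → 0
16 → 15 → 1
21 → 15 → 1
24 → 15 → 1
15 → none → 0
Sum: 1 + 2 + 6 + 2 + 1 + 0 + 1 + 1 + 1 + 0 = 15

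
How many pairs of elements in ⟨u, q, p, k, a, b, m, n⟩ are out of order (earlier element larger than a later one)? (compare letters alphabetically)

20

Element-by-element contributions:
u: 7
q: 6
p: 5
k: 2
a: 0
b: 0
m: 0
n: 0
Sum: 7 + 6 + 5 + 2 + 0 + 0 + 0 + 0 = 20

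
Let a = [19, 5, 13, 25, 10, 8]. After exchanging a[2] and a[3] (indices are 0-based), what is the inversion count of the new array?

There are 10 inversions.

Positions 2 and 3 hold 13 and 25; after swapping, the array is [19, 5, 25, 13, 10, 8].
For each element, count later entries that are smaller:
19 → 5, 13, 10, 8 → 4
5 → none → 0
25 → 13, 10, 8 → 3
13 → 10, 8 → 2
10 → 8 → 1
8 → none → 0
Sum: 4 + 0 + 3 + 2 + 1 + 0 = 10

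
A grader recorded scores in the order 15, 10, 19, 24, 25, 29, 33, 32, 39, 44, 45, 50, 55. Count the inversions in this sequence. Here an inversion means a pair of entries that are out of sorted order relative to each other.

2

For each element, count later entries that are smaller:
15 → 10 → 1
10 → none → 0
19 → none → 0
24 → none → 0
25 → none → 0
29 → none → 0
33 → 32 → 1
32 → none → 0
39 → none → 0
44 → none → 0
45 → none → 0
50 → none → 0
55 → none → 0
Sum: 1 + 0 + 0 + 0 + 0 + 0 + 1 + 0 + 0 + 0 + 0 + 0 + 0 = 2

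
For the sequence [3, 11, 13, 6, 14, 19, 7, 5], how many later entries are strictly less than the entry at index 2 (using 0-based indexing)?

3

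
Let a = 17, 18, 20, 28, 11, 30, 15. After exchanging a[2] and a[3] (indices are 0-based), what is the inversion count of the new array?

Positions 2 and 3 hold 20 and 28; after swapping, the array is [17, 18, 28, 20, 11, 30, 15].
Element-by-element contributions:
17 → 11, 15 → 2
18 → 11, 15 → 2
28 → 20, 11, 15 → 3
20 → 11, 15 → 2
11 → none → 0
30 → 15 → 1
15 → none → 0
Sum: 2 + 2 + 3 + 2 + 0 + 1 + 0 = 10

10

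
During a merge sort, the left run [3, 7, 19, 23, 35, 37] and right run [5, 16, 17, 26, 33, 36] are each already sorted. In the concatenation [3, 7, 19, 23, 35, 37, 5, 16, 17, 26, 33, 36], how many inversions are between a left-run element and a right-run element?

18

For each element r of the right run, count left-run elements greater than r:
r = 5: 7, 19, 23, 35, 37 → 5
r = 16: 19, 23, 35, 37 → 4
r = 17: 19, 23, 35, 37 → 4
r = 26: 35, 37 → 2
r = 33: 35, 37 → 2
r = 36: 37 → 1
Cross-inversions: 5 + 4 + 4 + 2 + 2 + 1 = 18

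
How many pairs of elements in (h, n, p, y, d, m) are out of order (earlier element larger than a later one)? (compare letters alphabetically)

Element-by-element contributions:
h → d → 1
n → d, m → 2
p → d, m → 2
y → d, m → 2
d → none → 0
m → none → 0
Sum: 1 + 2 + 2 + 2 + 0 + 0 = 7

7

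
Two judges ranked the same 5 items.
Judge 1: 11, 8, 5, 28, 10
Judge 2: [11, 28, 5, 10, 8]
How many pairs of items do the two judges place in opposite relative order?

4

Assign each item its position (1..5) in the first ordering, then rewrite the second ordering as that position sequence:
positions: 11→1, 8→2, 5→3, 28→4, 10→5
second ordering as positions: [1, 4, 3, 5, 2]
Discordant pairs = inversions in this position sequence.
1: 0
4: 3, 2 → 2
3: 2 → 1
5: 2 → 1
2: 0
Total: 0 + 2 + 1 + 1 + 0 = 4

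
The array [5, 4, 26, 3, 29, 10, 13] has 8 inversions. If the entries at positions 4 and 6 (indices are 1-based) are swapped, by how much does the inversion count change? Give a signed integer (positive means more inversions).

Positions 4 and 6 hold 3 and 10; after swapping, the array is [5, 4, 26, 10, 29, 3, 13].
Sweep left to right; for each value list the smaller values that follow it:
5: 2
4: 1
26: 3
10: 1
29: 2
3: 0
13: 0
Sum: 2 + 1 + 3 + 1 + 2 + 0 + 0 = 9
Change: 9 − 8 = +1

+1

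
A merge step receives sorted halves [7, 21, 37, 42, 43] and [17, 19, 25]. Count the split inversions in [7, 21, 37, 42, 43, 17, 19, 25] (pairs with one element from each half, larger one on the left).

11

Count, for every r in R, how many entries of L exceed r:
r = 17: 21, 37, 42, 43 → 4
r = 19: 21, 37, 42, 43 → 4
r = 25: 37, 42, 43 → 3
Cross-inversions: 4 + 4 + 3 = 11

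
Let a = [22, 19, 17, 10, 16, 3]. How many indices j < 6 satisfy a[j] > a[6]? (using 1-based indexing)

The element at index 6 is 3.
Elements before it: 22, 19, 17, 10, 16
Those larger than 3: 22, 19, 17, 10, 16

5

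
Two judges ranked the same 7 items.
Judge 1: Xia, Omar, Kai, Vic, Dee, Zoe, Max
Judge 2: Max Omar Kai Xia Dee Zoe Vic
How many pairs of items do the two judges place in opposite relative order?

10

Assign each item its position (1..7) in the first ordering, then rewrite the second ordering as that position sequence:
positions: Xia→1, Omar→2, Kai→3, Vic→4, Dee→5, Zoe→6, Max→7
second ordering as positions: [7, 2, 3, 1, 5, 6, 4]
Discordant pairs = inversions in this position sequence.
7: 2, 3, 1, 5, 6, 4 → 6
2: 1 → 1
3: 1 → 1
1: 0
5: 4 → 1
6: 4 → 1
4: 0
Total: 6 + 1 + 1 + 0 + 1 + 1 + 0 = 10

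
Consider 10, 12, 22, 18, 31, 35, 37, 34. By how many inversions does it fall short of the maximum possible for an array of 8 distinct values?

Maximum inversions for 8 distinct elements is C(8, 2) = 8·7/2 = 28.
Current inversions — for each element, count later smaller elements:
10: 0
12: 0
22: 1
18: 0
31: 0
35: 1
37: 1
34: 0
Current total: 0 + 0 + 1 + 0 + 0 + 1 + 1 + 0 = 3
Shortfall: 28 − 3 = 25

25 inversions short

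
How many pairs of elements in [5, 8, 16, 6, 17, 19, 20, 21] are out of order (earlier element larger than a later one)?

2 inversions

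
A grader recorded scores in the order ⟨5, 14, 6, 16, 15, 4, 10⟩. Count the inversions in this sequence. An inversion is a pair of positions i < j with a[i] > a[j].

10 inversions

Inversion pairs (indices are 0-based):
(0,5): 5 > 4
(1,2): 14 > 6
(1,5): 14 > 4
(1,6): 14 > 10
(2,5): 6 > 4
(3,4): 16 > 15
(3,5): 16 > 4
(3,6): 16 > 10
(4,5): 15 > 4
(4,6): 15 > 10
That's 10 pairs.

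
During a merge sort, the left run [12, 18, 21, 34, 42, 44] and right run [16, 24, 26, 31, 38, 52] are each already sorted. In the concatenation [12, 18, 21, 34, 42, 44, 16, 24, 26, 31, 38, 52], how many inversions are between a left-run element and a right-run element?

16 cross-inversions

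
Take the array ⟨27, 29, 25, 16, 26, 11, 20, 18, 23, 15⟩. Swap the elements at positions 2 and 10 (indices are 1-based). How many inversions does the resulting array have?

Inversions: 20

Positions 2 and 10 hold 29 and 15; after swapping, the array is [27, 15, 25, 16, 26, 11, 20, 18, 23, 29].
Element-by-element contributions:
27: 8
15: 1
25: 5
16: 1
26: 4
11: 0
20: 1
18: 0
23: 0
29: 0
Sum: 8 + 1 + 5 + 1 + 4 + 0 + 1 + 0 + 0 + 0 = 20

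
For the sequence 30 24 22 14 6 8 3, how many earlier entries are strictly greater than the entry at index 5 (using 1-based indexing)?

4

The element at index 5 is 6.
Elements before it: 30, 24, 22, 14
Those larger than 6: 30, 24, 22, 14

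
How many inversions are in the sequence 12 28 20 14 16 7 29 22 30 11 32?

20

Count, for each position, how many later elements it exceeds:
12 → 7, 11 → 2
28 → 20, 14, 16, 7, 22, 11 → 6
20 → 14, 16, 7, 11 → 4
14 → 7, 11 → 2
16 → 7, 11 → 2
7 → none → 0
29 → 22, 11 → 2
22 → 11 → 1
30 → 11 → 1
11 → none → 0
32 → none → 0
Sum: 2 + 6 + 4 + 2 + 2 + 0 + 2 + 1 + 1 + 0 + 0 = 20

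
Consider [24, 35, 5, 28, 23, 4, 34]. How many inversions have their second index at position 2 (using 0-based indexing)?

2 such elements

The element at index 2 is 5.
Elements before it: 24, 35
Those larger than 5: 24, 35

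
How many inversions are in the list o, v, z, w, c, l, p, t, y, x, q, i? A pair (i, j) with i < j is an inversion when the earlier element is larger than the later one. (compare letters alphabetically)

34

Sweep left to right; for each value list the smaller values that follow it:
o → c, l, i → 3
v → c, l, p, t, q, i → 6
z → w, c, l, p, t, y, x, q, i → 9
w → c, l, p, t, q, i → 6
c → none → 0
l → i → 1
p → i → 1
t → q, i → 2
y → x, q, i → 3
x → q, i → 2
q → i → 1
i → none → 0
Sum: 3 + 6 + 9 + 6 + 0 + 1 + 1 + 2 + 3 + 2 + 1 + 0 = 34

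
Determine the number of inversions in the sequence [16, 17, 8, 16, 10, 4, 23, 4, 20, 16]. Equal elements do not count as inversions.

Count, for each position, how many later elements it exceeds:
16 → 8, 10, 4, 4 → 4
17 → 8, 16, 10, 4, 4, 16 → 6
8 → 4, 4 → 2
16 → 10, 4, 4 → 3
10 → 4, 4 → 2
4 → none → 0
23 → 4, 20, 16 → 3
4 → none → 0
20 → 16 → 1
16 → none → 0
Sum: 4 + 6 + 2 + 3 + 2 + 0 + 3 + 0 + 1 + 0 = 21

21 inversions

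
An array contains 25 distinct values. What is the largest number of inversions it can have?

The maximum occurs when the array is in strictly decreasing order: every one of the C(25, 2) pairs is inverted.
C(25, 2) = 25·24/2 = 300

300 inversions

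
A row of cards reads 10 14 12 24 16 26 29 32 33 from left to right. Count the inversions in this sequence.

Element-by-element contributions:
10 → none → 0
14 → 12 → 1
12 → none → 0
24 → 16 → 1
16 → none → 0
26 → none → 0
29 → none → 0
32 → none → 0
33 → none → 0
Sum: 0 + 1 + 0 + 1 + 0 + 0 + 0 + 0 + 0 = 2

2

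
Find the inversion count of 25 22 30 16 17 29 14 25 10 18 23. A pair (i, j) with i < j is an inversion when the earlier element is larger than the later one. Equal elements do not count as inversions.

Element-by-element contributions:
25 → 22, 16, 17, 14, 10, 18, 23 → 7
22 → 16, 17, 14, 10, 18 → 5
30 → 16, 17, 29, 14, 25, 10, 18, 23 → 8
16 → 14, 10 → 2
17 → 14, 10 → 2
29 → 14, 25, 10, 18, 23 → 5
14 → 10 → 1
25 → 10, 18, 23 → 3
10 → none → 0
18 → none → 0
23 → none → 0
Sum: 7 + 5 + 8 + 2 + 2 + 5 + 1 + 3 + 0 + 0 + 0 = 33

33 inversions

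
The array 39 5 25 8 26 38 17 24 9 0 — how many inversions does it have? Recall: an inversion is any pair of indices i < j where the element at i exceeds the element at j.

Element-by-element contributions:
39 → 5, 25, 8, 26, 38, 17, 24, 9, 0 → 9
5 → 0 → 1
25 → 8, 17, 24, 9, 0 → 5
8 → 0 → 1
26 → 17, 24, 9, 0 → 4
38 → 17, 24, 9, 0 → 4
17 → 9, 0 → 2
24 → 9, 0 → 2
9 → 0 → 1
0 → none → 0
Sum: 9 + 1 + 5 + 1 + 4 + 4 + 2 + 2 + 1 + 0 = 29

29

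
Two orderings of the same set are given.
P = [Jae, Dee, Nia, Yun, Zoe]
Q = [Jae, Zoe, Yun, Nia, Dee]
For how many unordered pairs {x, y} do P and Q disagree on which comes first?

Assign each item its position (1..5) in the first ordering, then rewrite the second ordering as that position sequence:
positions: Jae→1, Dee→2, Nia→3, Yun→4, Zoe→5
second ordering as positions: [1, 5, 4, 3, 2]
Discordant pairs = inversions in this position sequence.
1: 0
5: 4, 3, 2 → 3
4: 3, 2 → 2
3: 2 → 1
2: 0
Total: 0 + 3 + 2 + 1 + 0 = 6

6 disagreeing pairs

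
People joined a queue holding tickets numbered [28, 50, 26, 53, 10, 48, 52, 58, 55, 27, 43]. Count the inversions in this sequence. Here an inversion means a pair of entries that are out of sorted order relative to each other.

For each element, count later entries that are smaller:
28: 3
50: 5
26: 1
53: 5
10: 0
48: 2
52: 2
58: 3
55: 2
27: 0
43: 0
Sum: 3 + 5 + 1 + 5 + 0 + 2 + 2 + 3 + 2 + 0 + 0 = 23

Inversions: 23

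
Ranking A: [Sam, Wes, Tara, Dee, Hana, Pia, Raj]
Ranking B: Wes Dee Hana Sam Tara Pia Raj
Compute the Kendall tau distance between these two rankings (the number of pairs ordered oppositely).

5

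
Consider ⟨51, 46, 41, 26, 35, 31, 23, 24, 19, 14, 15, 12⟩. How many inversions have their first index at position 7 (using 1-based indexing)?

4

The element at index 7 is 23.
Elements after it: 24, 19, 14, 15, 12
Those smaller than 23: 19, 14, 15, 12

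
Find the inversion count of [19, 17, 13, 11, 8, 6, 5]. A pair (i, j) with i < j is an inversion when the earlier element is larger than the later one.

Sweep left to right; for each value list the smaller values that follow it:
19 → 17, 13, 11, 8, 6, 5 → 6
17 → 13, 11, 8, 6, 5 → 5
13 → 11, 8, 6, 5 → 4
11 → 8, 6, 5 → 3
8 → 6, 5 → 2
6 → 5 → 1
5 → none → 0
Sum: 6 + 5 + 4 + 3 + 2 + 1 + 0 = 21

21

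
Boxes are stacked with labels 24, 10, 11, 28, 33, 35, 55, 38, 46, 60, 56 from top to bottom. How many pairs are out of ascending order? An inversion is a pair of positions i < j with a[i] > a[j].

There are 5 out-of-order pairs.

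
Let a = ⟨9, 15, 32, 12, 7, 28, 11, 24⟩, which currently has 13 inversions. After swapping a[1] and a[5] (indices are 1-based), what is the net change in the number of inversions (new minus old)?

-1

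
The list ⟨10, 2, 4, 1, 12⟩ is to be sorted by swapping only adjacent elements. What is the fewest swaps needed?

Adjacent swaps: 5

Minimum adjacent swaps = number of inversions (each swap of adjacent out-of-order elements removes one inversion and no swap can remove more).
Count inversions — for each element, later elements that are smaller:
10: 2, 4, 1 → 3
2: 1 → 1
4: 1 → 1
1: none → 0
12: none → 0
Total inversions: 3 + 1 + 1 + 0 + 0 = 5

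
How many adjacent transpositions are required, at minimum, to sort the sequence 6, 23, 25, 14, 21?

4 adjacent swaps

The minimum number of adjacent swaps to sort an array equals its inversion count, since every such swap removes exactly one inversion.
Count inversions — for each element, later elements that are smaller:
6: none → 0
23: 14, 21 → 2
25: 14, 21 → 2
14: none → 0
21: none → 0
Total inversions: 0 + 2 + 2 + 0 + 0 = 4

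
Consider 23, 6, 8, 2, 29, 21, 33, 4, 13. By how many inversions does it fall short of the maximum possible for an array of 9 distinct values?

Maximum inversions for 9 distinct elements is C(9, 2) = 9·8/2 = 36.
Current inversions — for each element, count later smaller elements:
23: 6
6: 2
8: 2
2: 0
29: 3
21: 2
33: 2
4: 0
13: 0
Current total: 6 + 2 + 2 + 0 + 3 + 2 + 2 + 0 + 0 = 17
Shortfall: 36 − 17 = 19

19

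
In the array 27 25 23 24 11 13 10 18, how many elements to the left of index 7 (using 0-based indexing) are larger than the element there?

4

The element at index 7 is 18.
Elements before it: 27, 25, 23, 24, 11, 13, 10
Those larger than 18: 27, 25, 23, 24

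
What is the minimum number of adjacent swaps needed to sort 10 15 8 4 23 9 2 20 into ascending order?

The minimum number of adjacent swaps to sort an array equals its inversion count, since every such swap removes exactly one inversion.
Count inversions — for each element, later elements that are smaller:
10: 8, 4, 9, 2 → 4
15: 8, 4, 9, 2 → 4
8: 4, 2 → 2
4: 2 → 1
23: 9, 2, 20 → 3
9: 2 → 1
2: none → 0
20: none → 0
Total inversions: 4 + 4 + 2 + 1 + 3 + 1 + 0 + 0 = 15

There are 15 swaps.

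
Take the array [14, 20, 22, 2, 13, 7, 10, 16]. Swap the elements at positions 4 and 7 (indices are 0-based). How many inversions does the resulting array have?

Positions 4 and 7 hold 13 and 16; after swapping, the array is [14, 20, 22, 2, 16, 7, 10, 13].
Element-by-element contributions:
14 → 2, 7, 10, 13 → 4
20 → 2, 16, 7, 10, 13 → 5
22 → 2, 16, 7, 10, 13 → 5
2 → none → 0
16 → 7, 10, 13 → 3
7 → none → 0
10 → none → 0
13 → none → 0
Sum: 4 + 5 + 5 + 0 + 3 + 0 + 0 + 0 = 17

There are 17 inversions.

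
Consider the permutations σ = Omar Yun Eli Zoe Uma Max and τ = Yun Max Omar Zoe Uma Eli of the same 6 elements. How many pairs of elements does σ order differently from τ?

7

Assign each item its position (1..6) in the first ordering, then rewrite the second ordering as that position sequence:
positions: Omar→1, Yun→2, Eli→3, Zoe→4, Uma→5, Max→6
second ordering as positions: [2, 6, 1, 4, 5, 3]
Discordant pairs = inversions in this position sequence.
2: 1 → 1
6: 1, 4, 5, 3 → 4
1: 0
4: 3 → 1
5: 3 → 1
3: 0
Total: 1 + 4 + 0 + 1 + 1 + 0 = 7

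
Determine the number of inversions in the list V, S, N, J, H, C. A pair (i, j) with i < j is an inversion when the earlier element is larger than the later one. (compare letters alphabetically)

Element-by-element contributions:
V: 5
S: 4
N: 3
J: 2
H: 1
C: 0
Sum: 5 + 4 + 3 + 2 + 1 + 0 = 15

There are 15 inversions.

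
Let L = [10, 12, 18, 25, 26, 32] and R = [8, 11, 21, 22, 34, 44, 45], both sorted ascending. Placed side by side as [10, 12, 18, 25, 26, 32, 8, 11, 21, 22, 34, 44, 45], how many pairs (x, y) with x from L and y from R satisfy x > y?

Count, for every r in R, how many entries of L exceed r:
r = 8: 10, 12, 18, 25, 26, 32 → 6
r = 11: 12, 18, 25, 26, 32 → 5
r = 21: 25, 26, 32 → 3
r = 22: 25, 26, 32 → 3
r = 34: none → 0
r = 44: none → 0
r = 45: none → 0
Cross-inversions: 6 + 5 + 3 + 3 + 0 + 0 + 0 = 17

There are 17 cross-inversions.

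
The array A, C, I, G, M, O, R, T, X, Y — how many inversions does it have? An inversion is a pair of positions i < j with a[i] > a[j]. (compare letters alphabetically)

For each element, count later entries that are smaller:
A → none → 0
C → none → 0
I → G → 1
G → none → 0
M → none → 0
O → none → 0
R → none → 0
T → none → 0
X → none → 0
Y → none → 0
Sum: 0 + 0 + 1 + 0 + 0 + 0 + 0 + 0 + 0 + 0 = 1

There is 1 inversion.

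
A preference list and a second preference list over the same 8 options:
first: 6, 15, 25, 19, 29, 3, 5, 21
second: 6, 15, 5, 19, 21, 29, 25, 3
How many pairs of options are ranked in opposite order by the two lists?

Assign each item its position (1..8) in the first ordering, then rewrite the second ordering as that position sequence:
positions: 6→1, 15→2, 25→3, 19→4, 29→5, 3→6, 5→7, 21→8
second ordering as positions: [1, 2, 7, 4, 8, 5, 3, 6]
Discordant pairs = inversions in this position sequence.
1: 0
2: 0
7: 4, 5, 3, 6 → 4
4: 3 → 1
8: 5, 3, 6 → 3
5: 3 → 1
3: 0
6: 0
Total: 0 + 0 + 4 + 1 + 3 + 1 + 0 + 0 = 9

There are 9 pairs.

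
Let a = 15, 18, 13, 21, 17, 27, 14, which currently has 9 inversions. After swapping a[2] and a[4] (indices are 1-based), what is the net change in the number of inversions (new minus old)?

+1

Positions 2 and 4 hold 18 and 21; after swapping, the array is [15, 21, 13, 18, 17, 27, 14].
For each element, count later entries that are smaller:
15: 2
21: 4
13: 0
18: 2
17: 1
27: 1
14: 0
Sum: 2 + 4 + 0 + 2 + 1 + 1 + 0 = 10
Change: 10 − 9 = +1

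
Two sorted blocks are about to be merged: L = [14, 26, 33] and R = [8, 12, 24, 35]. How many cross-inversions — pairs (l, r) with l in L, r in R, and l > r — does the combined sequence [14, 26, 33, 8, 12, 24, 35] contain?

8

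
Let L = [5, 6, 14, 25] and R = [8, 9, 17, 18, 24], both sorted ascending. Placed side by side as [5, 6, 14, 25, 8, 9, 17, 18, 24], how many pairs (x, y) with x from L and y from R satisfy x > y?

7

Count, for every r in R, how many entries of L exceed r:
r = 8: 14, 25 → 2
r = 9: 14, 25 → 2
r = 17: 25 → 1
r = 18: 25 → 1
r = 24: 25 → 1
Cross-inversions: 2 + 2 + 1 + 1 + 1 = 7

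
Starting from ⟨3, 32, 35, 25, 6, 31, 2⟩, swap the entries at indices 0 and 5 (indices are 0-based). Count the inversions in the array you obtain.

Inversions: 18

Positions 0 and 5 hold 3 and 31; after swapping, the array is [31, 32, 35, 25, 6, 3, 2].
Sweep left to right; for each value list the smaller values that follow it:
31 → 25, 6, 3, 2 → 4
32 → 25, 6, 3, 2 → 4
35 → 25, 6, 3, 2 → 4
25 → 6, 3, 2 → 3
6 → 3, 2 → 2
3 → 2 → 1
2 → none → 0
Sum: 4 + 4 + 4 + 3 + 2 + 1 + 0 = 18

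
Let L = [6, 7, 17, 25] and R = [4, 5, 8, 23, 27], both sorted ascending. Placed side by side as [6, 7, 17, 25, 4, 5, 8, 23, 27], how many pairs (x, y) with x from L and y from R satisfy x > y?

11 cross-inversions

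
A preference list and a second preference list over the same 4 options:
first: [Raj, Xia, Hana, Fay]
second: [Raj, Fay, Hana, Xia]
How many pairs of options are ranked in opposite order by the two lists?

3

Assign each item its position (1..4) in the first ordering, then rewrite the second ordering as that position sequence:
positions: Raj→1, Xia→2, Hana→3, Fay→4
second ordering as positions: [1, 4, 3, 2]
Discordant pairs = inversions in this position sequence.
1: 0
4: 3, 2 → 2
3: 2 → 1
2: 0
Total: 0 + 2 + 1 + 0 = 3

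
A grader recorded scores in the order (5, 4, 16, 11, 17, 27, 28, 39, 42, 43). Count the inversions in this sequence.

2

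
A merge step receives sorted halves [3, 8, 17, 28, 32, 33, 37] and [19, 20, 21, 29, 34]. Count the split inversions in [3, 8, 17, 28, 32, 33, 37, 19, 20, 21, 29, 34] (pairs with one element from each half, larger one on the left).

For each element r of the right run, count left-run elements greater than r:
r = 19: 28, 32, 33, 37 → 4
r = 20: 28, 32, 33, 37 → 4
r = 21: 28, 32, 33, 37 → 4
r = 29: 32, 33, 37 → 3
r = 34: 37 → 1
Cross-inversions: 4 + 4 + 4 + 3 + 1 = 16

Cross-inversions: 16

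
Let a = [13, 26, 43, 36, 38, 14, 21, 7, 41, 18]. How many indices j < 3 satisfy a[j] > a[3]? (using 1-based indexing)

0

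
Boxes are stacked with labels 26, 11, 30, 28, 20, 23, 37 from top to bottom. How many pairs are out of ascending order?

8

Out-of-order index pairs (0-indexed):
(0,1): 26 > 11
(0,4): 26 > 20
(0,5): 26 > 23
(2,3): 30 > 28
(2,4): 30 > 20
(2,5): 30 > 23
(3,4): 28 > 20
(3,5): 28 > 23
That's 8 pairs.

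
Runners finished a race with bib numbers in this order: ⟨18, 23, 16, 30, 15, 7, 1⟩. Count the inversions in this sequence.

17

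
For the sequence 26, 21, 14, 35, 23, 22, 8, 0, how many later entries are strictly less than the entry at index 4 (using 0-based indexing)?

The element at index 4 is 23.
Elements after it: 22, 8, 0
Those smaller than 23: 22, 8, 0

3 such elements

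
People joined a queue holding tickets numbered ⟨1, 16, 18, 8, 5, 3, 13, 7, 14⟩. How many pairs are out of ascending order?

17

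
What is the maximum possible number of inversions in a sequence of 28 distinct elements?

378 inversions

A reversed (strictly descending) arrangement makes every pair an inversion, giving C(28, 2) inversions.
C(28, 2) = 28·27/2 = 378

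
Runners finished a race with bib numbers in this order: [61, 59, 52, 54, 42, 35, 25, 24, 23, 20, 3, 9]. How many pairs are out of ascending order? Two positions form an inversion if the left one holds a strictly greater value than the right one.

64 out-of-order pairs

Element-by-element contributions:
61: 11
59: 10
52: 8
54: 8
42: 7
35: 6
25: 5
24: 4
23: 3
20: 2
3: 0
9: 0
Sum: 11 + 10 + 8 + 8 + 7 + 6 + 5 + 4 + 3 + 2 + 0 + 0 = 64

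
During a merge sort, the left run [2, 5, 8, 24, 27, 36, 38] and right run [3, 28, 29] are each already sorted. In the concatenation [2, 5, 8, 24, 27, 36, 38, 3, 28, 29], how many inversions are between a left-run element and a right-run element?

10

Take each right-half value and tally the left-half values above it:
r = 3: 5, 8, 24, 27, 36, 38 → 6
r = 28: 36, 38 → 2
r = 29: 36, 38 → 2
Cross-inversions: 6 + 2 + 2 = 10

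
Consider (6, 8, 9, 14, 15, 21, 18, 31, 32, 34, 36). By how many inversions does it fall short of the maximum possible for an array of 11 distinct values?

54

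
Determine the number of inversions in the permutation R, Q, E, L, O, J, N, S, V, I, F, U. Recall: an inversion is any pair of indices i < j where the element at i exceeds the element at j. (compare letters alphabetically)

Count, for each position, how many later elements it exceeds:
R → Q, E, L, O, J, N, I, F → 8
Q → E, L, O, J, N, I, F → 7
E → none → 0
L → J, I, F → 3
O → J, N, I, F → 4
J → I, F → 2
N → I, F → 2
S → I, F → 2
V → I, F, U → 3
I → F → 1
F → none → 0
U → none → 0
Sum: 8 + 7 + 0 + 3 + 4 + 2 + 2 + 2 + 3 + 1 + 0 + 0 = 32

32 inversions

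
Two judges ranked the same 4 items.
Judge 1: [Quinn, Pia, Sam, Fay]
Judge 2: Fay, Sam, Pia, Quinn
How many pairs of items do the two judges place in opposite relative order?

6

Assign each item its position (1..4) in the first ordering, then rewrite the second ordering as that position sequence:
positions: Quinn→1, Pia→2, Sam→3, Fay→4
second ordering as positions: [4, 3, 2, 1]
Discordant pairs = inversions in this position sequence.
4: 3, 2, 1 → 3
3: 2, 1 → 2
2: 1 → 1
1: 0
Total: 3 + 2 + 1 + 0 = 6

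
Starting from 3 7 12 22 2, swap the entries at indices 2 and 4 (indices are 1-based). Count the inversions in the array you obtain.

7

Positions 2 and 4 hold 7 and 22; after swapping, the array is [3, 22, 12, 7, 2].
For each element, count later entries that are smaller:
3 → 2 → 1
22 → 12, 7, 2 → 3
12 → 7, 2 → 2
7 → 2 → 1
2 → none → 0
Sum: 1 + 3 + 2 + 1 + 0 = 7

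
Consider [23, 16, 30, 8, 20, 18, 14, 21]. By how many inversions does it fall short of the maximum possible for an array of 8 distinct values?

Maximum inversions for 8 distinct elements is C(8, 2) = 8·7/2 = 28.
Current inversions — for each element, count later smaller elements:
23: 6
16: 2
30: 5
8: 0
20: 2
18: 1
14: 0
21: 0
Current total: 6 + 2 + 5 + 0 + 2 + 1 + 0 + 0 = 16
Shortfall: 28 − 16 = 12

12 inversions short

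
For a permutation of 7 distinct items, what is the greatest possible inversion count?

The maximum occurs when the array is in strictly decreasing order: every one of the C(7, 2) pairs is inverted.
C(7, 2) = 7·6/2 = 21

There are 21 inversions.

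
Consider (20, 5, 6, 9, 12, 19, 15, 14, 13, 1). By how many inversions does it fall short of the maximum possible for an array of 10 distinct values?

22

Maximum inversions for 10 distinct elements is C(10, 2) = 10·9/2 = 45.
Current inversions — for each element, count later smaller elements:
20: 9
5: 1
6: 1
9: 1
12: 1
19: 4
15: 3
14: 2
13: 1
1: 0
Current total: 9 + 1 + 1 + 1 + 1 + 4 + 3 + 2 + 1 + 0 = 23
Shortfall: 45 − 23 = 22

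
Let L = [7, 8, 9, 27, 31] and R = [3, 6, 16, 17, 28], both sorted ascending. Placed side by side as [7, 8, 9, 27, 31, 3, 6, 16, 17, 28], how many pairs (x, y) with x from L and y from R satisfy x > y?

15

Count, for every r in R, how many entries of L exceed r:
r = 3: 7, 8, 9, 27, 31 → 5
r = 6: 7, 8, 9, 27, 31 → 5
r = 16: 27, 31 → 2
r = 17: 27, 31 → 2
r = 28: 31 → 1
Cross-inversions: 5 + 5 + 2 + 2 + 1 = 15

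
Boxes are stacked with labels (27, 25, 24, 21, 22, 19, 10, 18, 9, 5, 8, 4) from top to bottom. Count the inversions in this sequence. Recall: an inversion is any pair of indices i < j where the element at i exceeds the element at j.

63 out-of-order pairs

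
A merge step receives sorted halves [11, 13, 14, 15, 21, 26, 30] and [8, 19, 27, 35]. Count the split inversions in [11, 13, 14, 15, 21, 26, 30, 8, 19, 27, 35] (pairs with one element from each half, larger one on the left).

11

Take each right-half value and tally the left-half values above it:
r = 8: 11, 13, 14, 15, 21, 26, 30 → 7
r = 19: 21, 26, 30 → 3
r = 27: 30 → 1
r = 35: none → 0
Cross-inversions: 7 + 3 + 1 + 0 = 11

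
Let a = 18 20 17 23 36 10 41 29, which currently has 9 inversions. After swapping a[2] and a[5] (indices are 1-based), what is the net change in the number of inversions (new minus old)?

Positions 2 and 5 hold 20 and 36; after swapping, the array is [18, 36, 17, 23, 20, 10, 41, 29].
Sweep left to right; for each value list the smaller values that follow it:
18 → 17, 10 → 2
36 → 17, 23, 20, 10, 29 → 5
17 → 10 → 1
23 → 20, 10 → 2
20 → 10 → 1
10 → none → 0
41 → 29 → 1
29 → none → 0
Sum: 2 + 5 + 1 + 2 + 1 + 0 + 1 + 0 = 12
Change: 12 − 9 = +3

+3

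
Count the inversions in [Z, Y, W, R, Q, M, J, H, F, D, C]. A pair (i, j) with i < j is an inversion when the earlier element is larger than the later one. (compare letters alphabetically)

55 out-of-order pairs

For each element, count later entries that are smaller:
Z: 10
Y: 9
W: 8
R: 7
Q: 6
M: 5
J: 4
H: 3
F: 2
D: 1
C: 0
Sum: 10 + 9 + 8 + 7 + 6 + 5 + 4 + 3 + 2 + 1 + 0 = 55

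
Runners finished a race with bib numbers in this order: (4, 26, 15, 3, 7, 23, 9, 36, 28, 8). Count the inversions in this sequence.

There are 17 inversions.

Count, for each position, how many later elements it exceeds:
4: 1
26: 6
15: 4
3: 0
7: 0
23: 2
9: 1
36: 2
28: 1
8: 0
Sum: 1 + 6 + 4 + 0 + 0 + 2 + 1 + 2 + 1 + 0 = 17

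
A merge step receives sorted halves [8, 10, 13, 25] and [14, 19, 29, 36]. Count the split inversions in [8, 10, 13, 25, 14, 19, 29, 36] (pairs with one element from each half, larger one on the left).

Split inversions: 2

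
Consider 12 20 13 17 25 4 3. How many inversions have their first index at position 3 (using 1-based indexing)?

2 such elements

The element at index 3 is 13.
Elements after it: 17, 25, 4, 3
Those smaller than 13: 4, 3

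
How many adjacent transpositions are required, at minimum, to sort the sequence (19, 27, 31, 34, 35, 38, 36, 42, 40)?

2

The minimum number of adjacent swaps to sort an array equals its inversion count, since every such swap removes exactly one inversion.
Count inversions — for each element, later elements that are smaller:
19: none → 0
27: none → 0
31: none → 0
34: none → 0
35: none → 0
38: 36 → 1
36: none → 0
42: 40 → 1
40: none → 0
Total inversions: 0 + 0 + 0 + 0 + 0 + 1 + 0 + 1 + 0 = 2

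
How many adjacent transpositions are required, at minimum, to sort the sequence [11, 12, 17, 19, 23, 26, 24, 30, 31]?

There is 1 adjacent swap.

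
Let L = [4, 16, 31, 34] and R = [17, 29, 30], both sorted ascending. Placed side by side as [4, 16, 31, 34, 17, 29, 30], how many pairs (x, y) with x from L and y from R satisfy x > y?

6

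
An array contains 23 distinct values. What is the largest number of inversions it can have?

The maximum occurs when the array is in strictly decreasing order: every one of the C(23, 2) pairs is inverted.
C(23, 2) = 23·22/2 = 253

Inversions: 253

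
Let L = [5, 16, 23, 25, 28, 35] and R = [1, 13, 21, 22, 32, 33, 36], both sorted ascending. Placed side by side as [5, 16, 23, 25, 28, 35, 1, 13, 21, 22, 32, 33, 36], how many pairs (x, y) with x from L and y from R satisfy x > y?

Take each right-half value and tally the left-half values above it:
r = 1: 5, 16, 23, 25, 28, 35 → 6
r = 13: 16, 23, 25, 28, 35 → 5
r = 21: 23, 25, 28, 35 → 4
r = 22: 23, 25, 28, 35 → 4
r = 32: 35 → 1
r = 33: 35 → 1
r = 36: none → 0
Cross-inversions: 6 + 5 + 4 + 4 + 1 + 1 + 0 = 21

21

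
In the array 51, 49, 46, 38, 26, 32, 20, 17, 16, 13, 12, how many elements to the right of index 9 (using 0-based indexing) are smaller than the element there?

1

The element at index 9 is 13.
Elements after it: 12
Those smaller than 13: 12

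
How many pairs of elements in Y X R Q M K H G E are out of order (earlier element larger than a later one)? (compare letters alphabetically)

36

For each element, count later entries that are smaller:
Y → X, R, Q, M, K, H, G, E → 8
X → R, Q, M, K, H, G, E → 7
R → Q, M, K, H, G, E → 6
Q → M, K, H, G, E → 5
M → K, H, G, E → 4
K → H, G, E → 3
H → G, E → 2
G → E → 1
E → none → 0
Sum: 8 + 7 + 6 + 5 + 4 + 3 + 2 + 1 + 0 = 36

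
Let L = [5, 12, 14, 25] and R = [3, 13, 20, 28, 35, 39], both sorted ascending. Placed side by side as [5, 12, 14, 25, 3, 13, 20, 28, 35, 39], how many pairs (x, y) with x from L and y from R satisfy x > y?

Split inversions: 7

For each element r of the right run, count left-run elements greater than r:
r = 3: 5, 12, 14, 25 → 4
r = 13: 14, 25 → 2
r = 20: 25 → 1
r = 28: none → 0
r = 35: none → 0
r = 39: none → 0
Cross-inversions: 4 + 2 + 1 + 0 + 0 + 0 = 7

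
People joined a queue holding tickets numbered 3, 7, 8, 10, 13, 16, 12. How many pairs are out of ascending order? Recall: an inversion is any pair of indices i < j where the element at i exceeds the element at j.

Inversion pairs (indices are 1-based):
(5,7): 13 > 12
(6,7): 16 > 12
That's 2 pairs.

2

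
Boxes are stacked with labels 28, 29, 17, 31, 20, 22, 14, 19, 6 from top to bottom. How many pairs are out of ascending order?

Element-by-element contributions:
28 → 17, 20, 22, 14, 19, 6 → 6
29 → 17, 20, 22, 14, 19, 6 → 6
17 → 14, 6 → 2
31 → 20, 22, 14, 19, 6 → 5
20 → 14, 19, 6 → 3
22 → 14, 19, 6 → 3
14 → 6 → 1
19 → 6 → 1
6 → none → 0
Sum: 6 + 6 + 2 + 5 + 3 + 3 + 1 + 1 + 0 = 27

27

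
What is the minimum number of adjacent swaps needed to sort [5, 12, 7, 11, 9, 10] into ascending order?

6

Minimum adjacent swaps = number of inversions (each swap of adjacent out-of-order elements removes one inversion and no swap can remove more).
Count inversions — for each element, later elements that are smaller:
5: none → 0
12: 7, 11, 9, 10 → 4
7: none → 0
11: 9, 10 → 2
9: none → 0
10: none → 0
Total inversions: 0 + 4 + 0 + 2 + 0 + 0 = 6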